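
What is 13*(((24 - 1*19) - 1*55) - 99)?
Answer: -1937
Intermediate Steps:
13*(((24 - 1*19) - 1*55) - 99) = 13*(((24 - 19) - 55) - 99) = 13*((5 - 55) - 99) = 13*(-50 - 99) = 13*(-149) = -1937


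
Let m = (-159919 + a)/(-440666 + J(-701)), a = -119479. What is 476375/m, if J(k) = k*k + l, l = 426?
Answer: -24371821375/279398 ≈ -87230.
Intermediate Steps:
J(k) = 426 + k**2 (J(k) = k*k + 426 = k**2 + 426 = 426 + k**2)
m = -279398/51161 (m = (-159919 - 119479)/(-440666 + (426 + (-701)**2)) = -279398/(-440666 + (426 + 491401)) = -279398/(-440666 + 491827) = -279398/51161 ≈ -5.4612)
476375/m = 476375/(-279398/51161) = 476375*(-51161/279398) = -24371821375/279398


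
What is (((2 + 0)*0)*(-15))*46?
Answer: 0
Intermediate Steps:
(((2 + 0)*0)*(-15))*46 = ((2*0)*(-15))*46 = (0*(-15))*46 = 0*46 = 0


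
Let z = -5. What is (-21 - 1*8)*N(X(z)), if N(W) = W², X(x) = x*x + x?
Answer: -11600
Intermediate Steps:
X(x) = x + x² (X(x) = x² + x = x + x²)
(-21 - 1*8)*N(X(z)) = (-21 - 1*8)*(-5*(1 - 5))² = (-21 - 8)*(-5*(-4))² = -29*20² = -29*400 = -11600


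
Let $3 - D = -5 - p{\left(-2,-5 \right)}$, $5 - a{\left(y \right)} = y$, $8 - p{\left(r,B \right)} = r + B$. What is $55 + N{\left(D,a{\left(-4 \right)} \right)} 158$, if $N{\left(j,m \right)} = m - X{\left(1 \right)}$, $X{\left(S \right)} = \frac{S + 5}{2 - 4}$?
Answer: $1951$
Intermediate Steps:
$p{\left(r,B \right)} = 8 - B - r$ ($p{\left(r,B \right)} = 8 - \left(r + B\right) = 8 - \left(B + r\right) = 8 - B - r$)
$a{\left(y \right)} = 5 - y$
$D = 23$ ($D = 3 - \left(-5 - \left(8 - -5 - -2\right)\right) = 3 - \left(-5 - \left(8 + 5 + 2\right)\right) = 3 - \left(-5 - 15\right) = 3 - -20 = 3 + 20 = 23$)
$X{\left(S \right)} = - \frac{5}{2} - \frac{S}{2}$ ($X{\left(S \right)} = \frac{5 + S}{-2} = \left(5 + S\right) \left(- \frac{1}{2}\right) = - \frac{5}{2} - \frac{S}{2}$)
$N{\left(j,m \right)} = 3 + m$ ($N{\left(j,m \right)} = m - \left(- \frac{5}{2} - \frac{1}{2}\right) = m - -3 = m + 3 = 3 + m$)
$55 + N{\left(D,a{\left(-4 \right)} \right)} 158 = 55 + \left(3 + \left(5 - -4\right)\right) 158 = 55 + \left(3 + \left(5 + 4\right)\right) 158 = 55 + \left(3 + 9\right) 158 = 55 + 12 \cdot 158 = 55 + 1896 = 1951$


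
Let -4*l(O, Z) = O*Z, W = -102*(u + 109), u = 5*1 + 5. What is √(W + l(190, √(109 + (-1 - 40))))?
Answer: √(-12138 - 95*√17) ≈ 111.94*I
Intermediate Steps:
u = 10 (u = 5 + 5 = 10)
W = -12138 (W = -102*(10 + 109) = -102*119 = -12138)
l(O, Z) = -O*Z/4
√(W + l(190, √(109 + (-1 - 40)))) = √(-12138 - ¼*190*√(109 + (-1 - 40))) = √(-12138 - ¼*190*√(109 - 41)) = √(-12138 - ¼*190*√68) = √(-12138 - ¼*190*2*√17) = √(-12138 - 95*√17)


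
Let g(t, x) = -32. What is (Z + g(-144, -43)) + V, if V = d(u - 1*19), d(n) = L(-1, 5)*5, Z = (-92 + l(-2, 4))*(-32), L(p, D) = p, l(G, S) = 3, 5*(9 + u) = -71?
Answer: 2811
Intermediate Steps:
u = -116/5 (u = -9 + (⅕)*(-71) = -9 - 71/5 = -116/5 ≈ -23.200)
Z = 2848 (Z = (-92 + 3)*(-32) = -89*(-32) = 2848)
d(n) = -5 (d(n) = -1*5 = -5)
V = -5
(Z + g(-144, -43)) + V = (2848 - 32) - 5 = 2816 - 5 = 2811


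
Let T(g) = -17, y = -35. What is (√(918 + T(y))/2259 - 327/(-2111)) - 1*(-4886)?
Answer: 10314673/2111 + √901/2259 ≈ 4886.2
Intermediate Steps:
(√(918 + T(y))/2259 - 327/(-2111)) - 1*(-4886) = (√(918 - 17)/2259 - 327/(-2111)) - 1*(-4886) = (√901*(1/2259) - 327*(-1/2111)) + 4886 = (√901/2259 + 327/2111) + 4886 = (327/2111 + √901/2259) + 4886 = 10314673/2111 + √901/2259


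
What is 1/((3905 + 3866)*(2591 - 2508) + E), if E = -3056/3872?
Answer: 242/156088115 ≈ 1.5504e-6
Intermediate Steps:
E = -191/242 (E = -3056*1/3872 = -191/242 ≈ -0.78926)
1/((3905 + 3866)*(2591 - 2508) + E) = 1/((3905 + 3866)*(2591 - 2508) - 191/242) = 1/(7771*83 - 191/242) = 1/(644993 - 191/242) = 1/(156088115/242) = 242/156088115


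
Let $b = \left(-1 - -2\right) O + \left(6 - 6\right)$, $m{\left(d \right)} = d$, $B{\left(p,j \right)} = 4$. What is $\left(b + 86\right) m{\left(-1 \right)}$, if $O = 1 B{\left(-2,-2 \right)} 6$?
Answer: $-110$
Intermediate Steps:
$O = 24$ ($O = 1 \cdot 4 \cdot 6 = 4 \cdot 6 = 24$)
$b = 24$ ($b = \left(-1 - -2\right) 24 + \left(6 - 6\right) = \left(-1 + 2\right) 24 + \left(6 - 6\right) = 1 \cdot 24 + 0 = 24 + 0 = 24$)
$\left(b + 86\right) m{\left(-1 \right)} = \left(24 + 86\right) \left(-1\right) = 110 \left(-1\right) = -110$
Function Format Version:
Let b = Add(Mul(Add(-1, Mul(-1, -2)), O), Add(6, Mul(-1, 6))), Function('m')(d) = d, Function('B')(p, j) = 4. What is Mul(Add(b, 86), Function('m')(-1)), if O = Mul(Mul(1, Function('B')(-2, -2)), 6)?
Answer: -110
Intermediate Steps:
O = 24 (O = Mul(Mul(1, 4), 6) = Mul(4, 6) = 24)
b = 24 (b = Add(Mul(Add(-1, Mul(-1, -2)), 24), Add(6, Mul(-1, 6))) = Add(Mul(Add(-1, 2), 24), Add(6, -6)) = Add(Mul(1, 24), 0) = Add(24, 0) = 24)
Mul(Add(b, 86), Function('m')(-1)) = Mul(Add(24, 86), -1) = Mul(110, -1) = -110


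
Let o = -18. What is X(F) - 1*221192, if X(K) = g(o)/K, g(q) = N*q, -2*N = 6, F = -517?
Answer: -114356318/517 ≈ -2.2119e+5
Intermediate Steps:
N = -3 (N = -½*6 = -3)
g(q) = -3*q
X(K) = 54/K (X(K) = (-3*(-18))/K = 54/K)
X(F) - 1*221192 = 54/(-517) - 1*221192 = 54*(-1/517) - 221192 = -54/517 - 221192 = -114356318/517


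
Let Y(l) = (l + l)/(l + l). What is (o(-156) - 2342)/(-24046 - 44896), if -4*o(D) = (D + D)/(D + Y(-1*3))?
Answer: 181544/5343005 ≈ 0.033978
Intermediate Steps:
Y(l) = 1 (Y(l) = (2*l)/((2*l)) = (2*l)*(1/(2*l)) = 1)
o(D) = -D/(2*(1 + D)) (o(D) = -(D + D)/(4*(D + 1)) = -2*D/(4*(1 + D)) = -D/(2*(1 + D)))
(o(-156) - 2342)/(-24046 - 44896) = (-1*(-156)/(2 + 2*(-156)) - 2342)/(-24046 - 44896) = (-1*(-156)/(2 - 312) - 2342)/(-68942) = (-1*(-156)/(-310) - 2342)*(-1/68942) = (-1*(-156)*(-1/310) - 2342)*(-1/68942) = (-78/155 - 2342)*(-1/68942) = -363088/155*(-1/68942) = 181544/5343005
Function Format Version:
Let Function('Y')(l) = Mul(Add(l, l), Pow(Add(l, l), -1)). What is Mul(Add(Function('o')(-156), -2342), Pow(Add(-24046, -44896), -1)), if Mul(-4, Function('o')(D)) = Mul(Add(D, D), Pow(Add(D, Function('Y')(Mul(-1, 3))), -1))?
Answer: Rational(181544, 5343005) ≈ 0.033978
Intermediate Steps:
Function('Y')(l) = 1 (Function('Y')(l) = Mul(Mul(2, l), Pow(Mul(2, l), -1)) = Mul(Mul(2, l), Mul(Rational(1, 2), Pow(l, -1))) = 1)
Function('o')(D) = Mul(Rational(-1, 2), D, Pow(Add(1, D), -1)) (Function('o')(D) = Mul(Rational(-1, 4), Mul(Add(D, D), Pow(Add(D, 1), -1))) = Mul(Rational(-1, 4), Mul(Mul(2, D), Pow(Add(1, D), -1))) = Mul(Rational(-1, 4), Mul(2, D, Pow(Add(1, D), -1))) = Mul(Rational(-1, 2), D, Pow(Add(1, D), -1)))
Mul(Add(Function('o')(-156), -2342), Pow(Add(-24046, -44896), -1)) = Mul(Add(Mul(-1, -156, Pow(Add(2, Mul(2, -156)), -1)), -2342), Pow(Add(-24046, -44896), -1)) = Mul(Add(Mul(-1, -156, Pow(Add(2, -312), -1)), -2342), Pow(-68942, -1)) = Mul(Add(Mul(-1, -156, Pow(-310, -1)), -2342), Rational(-1, 68942)) = Mul(Add(Mul(-1, -156, Rational(-1, 310)), -2342), Rational(-1, 68942)) = Mul(Add(Rational(-78, 155), -2342), Rational(-1, 68942)) = Mul(Rational(-363088, 155), Rational(-1, 68942)) = Rational(181544, 5343005)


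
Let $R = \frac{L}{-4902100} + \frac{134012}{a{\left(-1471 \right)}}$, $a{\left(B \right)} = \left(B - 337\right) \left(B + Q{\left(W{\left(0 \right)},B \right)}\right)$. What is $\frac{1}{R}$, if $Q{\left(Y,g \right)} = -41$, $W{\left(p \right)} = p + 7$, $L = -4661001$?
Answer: $\frac{119650456800}{119631250133} \approx 1.0002$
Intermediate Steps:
$W{\left(p \right)} = 7 + p$
$a{\left(B \right)} = \left(-337 + B\right) \left(-41 + B\right)$ ($a{\left(B \right)} = \left(B - 337\right) \left(B - 41\right) = \left(-337 + B\right) \left(-41 + B\right)$)
$R = \frac{119631250133}{119650456800}$ ($R = - \frac{4661001}{-4902100} + \frac{134012}{13817 + \left(-1471\right)^{2} - -556038} = \left(-4661001\right) \left(- \frac{1}{4902100}\right) + \frac{134012}{13817 + 2163841 + 556038} = \frac{4661001}{4902100} + \frac{134012}{2733696} = \frac{4661001}{4902100} + 134012 \cdot \frac{1}{2733696} = \frac{4661001}{4902100} + \frac{33503}{683424} = \frac{119631250133}{119650456800} \approx 0.99984$)
$\frac{1}{R} = \frac{1}{\frac{119631250133}{119650456800}} = \frac{119650456800}{119631250133}$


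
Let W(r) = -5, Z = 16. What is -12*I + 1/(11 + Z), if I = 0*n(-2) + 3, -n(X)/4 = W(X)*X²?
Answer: -971/27 ≈ -35.963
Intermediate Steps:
n(X) = 20*X² (n(X) = -(-20)*X² = 20*X²)
I = 3 (I = 0*(20*(-2)²) + 3 = 0*(20*4) + 3 = 0*80 + 3 = 0 + 3 = 3)
-12*I + 1/(11 + Z) = -12*3 + 1/(11 + 16) = -36 + 1/27 = -971/27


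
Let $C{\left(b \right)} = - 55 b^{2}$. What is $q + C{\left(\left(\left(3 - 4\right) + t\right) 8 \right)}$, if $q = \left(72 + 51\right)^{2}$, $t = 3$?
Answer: $1049$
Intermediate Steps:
$q = 15129$ ($q = 123^{2} = 15129$)
$q + C{\left(\left(\left(3 - 4\right) + t\right) 8 \right)} = 15129 - 55 \left(\left(\left(3 - 4\right) + 3\right) 8\right)^{2} = 15129 - 55 \left(\left(-1 + 3\right) 8\right)^{2} = 15129 - 55 \left(2 \cdot 8\right)^{2} = 15129 - 55 \cdot 16^{2} = 15129 - 14080 = 1049$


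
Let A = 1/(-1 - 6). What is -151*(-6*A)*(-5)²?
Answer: -22650/7 ≈ -3235.7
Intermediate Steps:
A = -⅐ (A = 1/(-7) = -⅐ ≈ -0.14286)
-151*(-6*A)*(-5)² = -151*(-6*(-⅐))*(-5)² = -906*25/7 = -151*150/7 = -22650/7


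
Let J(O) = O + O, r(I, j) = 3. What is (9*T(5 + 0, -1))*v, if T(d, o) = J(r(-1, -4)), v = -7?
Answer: -378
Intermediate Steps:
J(O) = 2*O
T(d, o) = 6 (T(d, o) = 2*3 = 6)
(9*T(5 + 0, -1))*v = (9*6)*(-7) = 54*(-7) = -378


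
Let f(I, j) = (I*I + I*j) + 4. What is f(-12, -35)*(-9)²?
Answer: 46008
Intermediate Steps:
f(I, j) = 4 + I² + I*j (f(I, j) = (I² + I*j) + 4 = 4 + I² + I*j)
f(-12, -35)*(-9)² = (4 + (-12)² - 12*(-35))*(-9)² = (4 + 144 + 420)*81 = 568*81 = 46008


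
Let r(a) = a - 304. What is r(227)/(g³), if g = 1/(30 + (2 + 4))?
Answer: -3592512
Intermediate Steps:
r(a) = -304 + a
g = 1/36 (g = 1/(30 + 6) = 1/36 ≈ 0.027778)
r(227)/(g³) = (-304 + 227)/((1/36)³) = -77/1/46656 = -77*46656 = -3592512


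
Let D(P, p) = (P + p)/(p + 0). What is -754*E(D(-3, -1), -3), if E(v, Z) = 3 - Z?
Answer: -4524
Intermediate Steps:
D(P, p) = (P + p)/p
-754*E(D(-3, -1), -3) = -754*(3 - 1*(-3)) = -754*(3 + 3) = -754*6 = -4524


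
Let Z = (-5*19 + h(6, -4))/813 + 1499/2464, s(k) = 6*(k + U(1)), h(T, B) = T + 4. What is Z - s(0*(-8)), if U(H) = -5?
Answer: 61106207/2003232 ≈ 30.504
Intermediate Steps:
h(T, B) = 4 + T
s(k) = -30 + 6*k (s(k) = 6*(k - 5) = 6*(-5 + k) = -30 + 6*k)
Z = 1009247/2003232 (Z = (-5*19 + (4 + 6))/813 + 1499/2464 = (-95 + 10)*(1/813) + 1499*(1/2464) = -85*1/813 + 1499/2464 = -85/813 + 1499/2464 = 1009247/2003232 ≈ 0.50381)
Z - s(0*(-8)) = 1009247/2003232 - (-30 + 6*(0*(-8))) = 1009247/2003232 - (-30 + 6*0) = 1009247/2003232 - (-30 + 0) = 1009247/2003232 - 1*(-30) = 1009247/2003232 + 30 = 61106207/2003232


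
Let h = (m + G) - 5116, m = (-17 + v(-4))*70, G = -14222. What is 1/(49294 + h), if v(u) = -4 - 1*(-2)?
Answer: 1/28626 ≈ 3.4933e-5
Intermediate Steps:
v(u) = -2 (v(u) = -4 + 2 = -2)
m = -1330 (m = (-17 - 2)*70 = -19*70 = -1330)
h = -20668 (h = (-1330 - 14222) - 5116 = -15552 - 5116 = -20668)
1/(49294 + h) = 1/(49294 - 20668) = 1/28626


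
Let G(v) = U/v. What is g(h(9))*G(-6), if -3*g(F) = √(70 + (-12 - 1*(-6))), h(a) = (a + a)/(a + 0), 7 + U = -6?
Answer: -52/9 ≈ -5.7778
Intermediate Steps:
U = -13 (U = -7 - 6 = -13)
h(a) = 2 (h(a) = (2*a)/a = 2)
G(v) = -13/v
g(F) = -8/3 (g(F) = -√(70 + (-12 - 1*(-6)))/3 = -√(70 + (-12 + 6))/3 = -√(70 - 6)/3 = -√64/3 = -⅓*8 = -8/3)
g(h(9))*G(-6) = -(-104)/(3*(-6)) = -(-104)*(-1)/(3*6) = -8/3*13/6 = -52/9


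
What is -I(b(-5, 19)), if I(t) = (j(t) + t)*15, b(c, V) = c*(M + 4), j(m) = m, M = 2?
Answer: 900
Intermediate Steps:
b(c, V) = 6*c (b(c, V) = c*(2 + 4) = c*6 = 6*c)
I(t) = 30*t (I(t) = (t + t)*15 = (2*t)*15 = 30*t)
-I(b(-5, 19)) = -30*6*(-5) = -30*(-30) = -1*(-900) = 900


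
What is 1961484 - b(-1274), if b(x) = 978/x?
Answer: 1249465797/637 ≈ 1.9615e+6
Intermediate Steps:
1961484 - b(-1274) = 1961484 - 978/(-1274) = 1961484 - 978*(-1)/1274 = 1961484 - 1*(-489/637) = 1961484 + 489/637 = 1249465797/637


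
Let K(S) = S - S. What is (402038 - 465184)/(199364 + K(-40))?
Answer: -31573/99682 ≈ -0.31674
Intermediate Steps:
K(S) = 0
(402038 - 465184)/(199364 + K(-40)) = (402038 - 465184)/(199364 + 0) = -63146/199364 = -63146*1/199364 = -31573/99682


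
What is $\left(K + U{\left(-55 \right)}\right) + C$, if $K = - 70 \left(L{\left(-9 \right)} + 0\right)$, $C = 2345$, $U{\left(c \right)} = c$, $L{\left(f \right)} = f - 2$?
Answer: $3060$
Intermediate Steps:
$L{\left(f \right)} = -2 + f$ ($L{\left(f \right)} = f - 2 = -2 + f$)
$K = 770$ ($K = - 70 \left(\left(-2 - 9\right) + 0\right) = - 70 \left(-11 + 0\right) = \left(-70\right) \left(-11\right) = 770$)
$\left(K + U{\left(-55 \right)}\right) + C = \left(770 - 55\right) + 2345 = 715 + 2345 = 3060$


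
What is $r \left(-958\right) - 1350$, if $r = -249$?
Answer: $237192$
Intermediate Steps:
$r \left(-958\right) - 1350 = \left(-249\right) \left(-958\right) - 1350 = 238542 - 1350 = 237192$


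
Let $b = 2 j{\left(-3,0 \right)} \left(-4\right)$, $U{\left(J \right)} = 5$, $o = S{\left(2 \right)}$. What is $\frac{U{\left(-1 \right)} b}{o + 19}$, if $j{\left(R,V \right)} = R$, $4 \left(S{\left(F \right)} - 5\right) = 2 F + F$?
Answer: $\frac{80}{17} \approx 4.7059$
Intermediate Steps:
$S{\left(F \right)} = 5 + \frac{3 F}{4}$ ($S{\left(F \right)} = 5 + \frac{2 F + F}{4} = 5 + \frac{3 F}{4}$)
$o = \frac{13}{2}$ ($o = 5 + \frac{3}{4} \cdot 2 = 5 + \frac{3}{2} = \frac{13}{2} \approx 6.5$)
$b = 24$ ($b = 2 \left(-3\right) \left(-4\right) = \left(-6\right) \left(-4\right) = 24$)
$\frac{U{\left(-1 \right)} b}{o + 19} = \frac{5 \cdot 24}{\frac{13}{2} + 19} = \frac{120}{\frac{51}{2}} = 120 \cdot \frac{2}{51} = \frac{80}{17}$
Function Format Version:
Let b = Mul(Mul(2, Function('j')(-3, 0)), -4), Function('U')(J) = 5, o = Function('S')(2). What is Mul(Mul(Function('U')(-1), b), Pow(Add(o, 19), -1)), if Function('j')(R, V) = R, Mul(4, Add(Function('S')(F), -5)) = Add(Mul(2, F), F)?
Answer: Rational(80, 17) ≈ 4.7059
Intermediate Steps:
Function('S')(F) = Add(5, Mul(Rational(3, 4), F)) (Function('S')(F) = Add(5, Mul(Rational(1, 4), Add(Mul(2, F), F))) = Add(5, Mul(Rational(1, 4), Mul(3, F))) = Add(5, Mul(Rational(3, 4), F)))
o = Rational(13, 2) (o = Add(5, Mul(Rational(3, 4), 2)) = Add(5, Rational(3, 2)) = Rational(13, 2) ≈ 6.5000)
b = 24 (b = Mul(Mul(2, -3), -4) = Mul(-6, -4) = 24)
Mul(Mul(Function('U')(-1), b), Pow(Add(o, 19), -1)) = Mul(Mul(5, 24), Pow(Add(Rational(13, 2), 19), -1)) = Mul(120, Pow(Rational(51, 2), -1)) = Mul(120, Rational(2, 51)) = Rational(80, 17)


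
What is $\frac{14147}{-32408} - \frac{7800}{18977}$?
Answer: $- \frac{521250019}{615006616} \approx -0.84755$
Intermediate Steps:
$\frac{14147}{-32408} - \frac{7800}{18977} = 14147 \left(- \frac{1}{32408}\right) - \frac{7800}{18977} = - \frac{14147}{32408} - \frac{7800}{18977} = - \frac{521250019}{615006616}$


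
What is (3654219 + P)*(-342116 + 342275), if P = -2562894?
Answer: 173520675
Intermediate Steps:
(3654219 + P)*(-342116 + 342275) = (3654219 - 2562894)*(-342116 + 342275) = 1091325*159 = 173520675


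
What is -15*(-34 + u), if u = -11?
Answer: 675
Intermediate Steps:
-15*(-34 + u) = -15*(-34 - 11) = -15*(-45) = 675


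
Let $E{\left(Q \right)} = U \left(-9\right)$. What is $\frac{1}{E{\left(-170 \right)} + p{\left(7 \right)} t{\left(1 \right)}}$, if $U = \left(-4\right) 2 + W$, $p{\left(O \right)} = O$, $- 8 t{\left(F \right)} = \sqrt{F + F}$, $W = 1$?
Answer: $\frac{288}{18137} + \frac{4 \sqrt{2}}{18137} \approx 0.016191$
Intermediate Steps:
$t{\left(F \right)} = - \frac{\sqrt{2} \sqrt{F}}{8}$ ($t{\left(F \right)} = - \frac{\sqrt{F + F}}{8} = - \frac{\sqrt{2 F}}{8} = - \frac{\sqrt{2} \sqrt{F}}{8}$)
$U = -7$ ($U = \left(-4\right) 2 + 1 = -8 + 1 = -7$)
$E{\left(Q \right)} = 63$ ($E{\left(Q \right)} = \left(-7\right) \left(-9\right) = 63$)
$\frac{1}{E{\left(-170 \right)} + p{\left(7 \right)} t{\left(1 \right)}} = \frac{1}{63 + 7 \left(- \frac{\sqrt{2} \sqrt{1}}{8}\right)} = \frac{1}{63 + 7 \left(\left(- \frac{1}{8}\right) \sqrt{2} \cdot 1\right)} = \frac{1}{63 + 7 \left(- \frac{\sqrt{2}}{8}\right)} = \frac{1}{63 - \frac{7 \sqrt{2}}{8}}$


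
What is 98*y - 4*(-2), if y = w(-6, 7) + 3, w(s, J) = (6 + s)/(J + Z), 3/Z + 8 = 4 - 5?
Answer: 302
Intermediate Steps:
Z = -1/3 (Z = 3/(-8 + (4 - 5)) = 3/(-8 - 1) = 3/(-9) = 3*(-1/9) = -1/3 ≈ -0.33333)
w(s, J) = (6 + s)/(-1/3 + J) (w(s, J) = (6 + s)/(J - 1/3) = (6 + s)/(-1/3 + J))
y = 3 (y = 3*(6 - 6)/(-1 + 3*7) + 3 = 3*0/(-1 + 21) + 3 = 3*0/20 + 3 = 3*(1/20)*0 + 3 = 0 + 3 = 3)
98*y - 4*(-2) = 98*3 - 4*(-2) = 294 + 8 = 302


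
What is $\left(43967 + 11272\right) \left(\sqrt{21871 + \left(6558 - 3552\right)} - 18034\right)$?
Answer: $-996180126 + 55239 \sqrt{24877} \approx -9.8747 \cdot 10^{8}$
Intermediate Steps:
$\left(43967 + 11272\right) \left(\sqrt{21871 + \left(6558 - 3552\right)} - 18034\right) = 55239 \left(\sqrt{21871 + \left(6558 - 3552\right)} - 18034\right) = 55239 \left(\sqrt{21871 + 3006} - 18034\right) = 55239 \left(\sqrt{24877} - 18034\right) = 55239 \left(-18034 + \sqrt{24877}\right) = -996180126 + 55239 \sqrt{24877}$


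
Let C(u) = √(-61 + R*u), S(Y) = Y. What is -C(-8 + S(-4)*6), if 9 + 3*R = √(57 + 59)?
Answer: -√(315 - 192*√29)/3 ≈ -8.9378*I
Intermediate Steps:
R = -3 + 2*√29/3 (R = -3 + √(57 + 59)/3 = -3 + √116/3 = -3 + (2*√29)/3 = -3 + 2*√29/3 ≈ 0.59011)
C(u) = √(-61 + u*(-3 + 2*√29/3)) (C(u) = √(-61 + (-3 + 2*√29/3)*u) = √(-61 + u*(-3 + 2*√29/3)))
-C(-8 + S(-4)*6) = -√3*√(-183 - (-8 - 4*6)*(9 - 2*√29))/3 = -√3*√(-183 - (-8 - 24)*(9 - 2*√29))/3 = -√3*√(-183 - 1*(-32)*(9 - 2*√29))/3 = -√3*√(-183 + (288 - 64*√29))/3 = -√3*√(105 - 64*√29)/3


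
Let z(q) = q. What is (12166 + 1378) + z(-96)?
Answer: 13448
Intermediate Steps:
(12166 + 1378) + z(-96) = (12166 + 1378) - 96 = 13544 - 96 = 13448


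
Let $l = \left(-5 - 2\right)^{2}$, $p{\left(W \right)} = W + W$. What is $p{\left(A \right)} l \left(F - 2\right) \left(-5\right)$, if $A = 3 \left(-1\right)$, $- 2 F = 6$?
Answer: $-7350$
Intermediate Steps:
$F = -3$ ($F = \left(- \frac{1}{2}\right) 6 = -3$)
$A = -3$
$p{\left(W \right)} = 2 W$
$l = 49$ ($l = \left(-7\right)^{2} = 49$)
$p{\left(A \right)} l \left(F - 2\right) \left(-5\right) = 2 \left(-3\right) 49 \left(-3 - 2\right) \left(-5\right) = \left(-6\right) 49 \left(\left(-5\right) \left(-5\right)\right) = \left(-294\right) 25 = -7350$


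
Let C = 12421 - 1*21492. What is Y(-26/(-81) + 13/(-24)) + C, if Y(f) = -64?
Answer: -9135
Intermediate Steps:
C = -9071 (C = 12421 - 21492 = -9071)
Y(-26/(-81) + 13/(-24)) + C = -64 - 9071 = -9135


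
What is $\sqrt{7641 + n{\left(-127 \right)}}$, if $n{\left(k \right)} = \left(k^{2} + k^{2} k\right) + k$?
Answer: $2 i \sqrt{506185} \approx 1422.9 i$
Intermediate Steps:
$n{\left(k \right)} = k + k^{2} + k^{3}$ ($n{\left(k \right)} = \left(k^{2} + k^{3}\right) + k = k + k^{2} + k^{3}$)
$\sqrt{7641 + n{\left(-127 \right)}} = \sqrt{7641 - 127 \left(1 - 127 + \left(-127\right)^{2}\right)} = \sqrt{7641 - 127 \left(1 - 127 + 16129\right)} = \sqrt{7641 - 2032381} = \sqrt{-2024740} = 2 i \sqrt{506185}$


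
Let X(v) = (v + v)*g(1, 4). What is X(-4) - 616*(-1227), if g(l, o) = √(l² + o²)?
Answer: 755832 - 8*√17 ≈ 7.5580e+5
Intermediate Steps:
X(v) = 2*v*√17 (X(v) = (v + v)*√(1² + 4²) = (2*v)*√(1 + 16) = (2*v)*√17 = 2*v*√17)
X(-4) - 616*(-1227) = 2*(-4)*√17 - 616*(-1227) = -8*√17 + 755832 = 755832 - 8*√17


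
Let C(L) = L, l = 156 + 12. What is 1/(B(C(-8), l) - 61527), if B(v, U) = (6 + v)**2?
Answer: -1/61523 ≈ -1.6254e-5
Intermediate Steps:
l = 168
1/(B(C(-8), l) - 61527) = 1/((6 - 8)**2 - 61527) = 1/((-2)**2 - 61527) = 1/(4 - 61527) = 1/(-61523) = -1/61523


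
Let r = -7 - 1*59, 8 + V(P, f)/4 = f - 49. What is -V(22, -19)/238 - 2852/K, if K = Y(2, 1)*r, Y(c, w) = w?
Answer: 174710/3927 ≈ 44.489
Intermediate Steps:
V(P, f) = -228 + 4*f (V(P, f) = -32 + 4*(f - 49) = -32 + 4*(-49 + f) = -32 + (-196 + 4*f) = -228 + 4*f)
r = -66 (r = -7 - 59 = -66)
K = -66 (K = 1*(-66) = -66)
-V(22, -19)/238 - 2852/K = -(-228 + 4*(-19))/238 - 2852/(-66) = -(-228 - 76)*(1/238) - 2852*(-1/66) = -1*(-304)*(1/238) + 1426/33 = 304*(1/238) + 1426/33 = 152/119 + 1426/33 = 174710/3927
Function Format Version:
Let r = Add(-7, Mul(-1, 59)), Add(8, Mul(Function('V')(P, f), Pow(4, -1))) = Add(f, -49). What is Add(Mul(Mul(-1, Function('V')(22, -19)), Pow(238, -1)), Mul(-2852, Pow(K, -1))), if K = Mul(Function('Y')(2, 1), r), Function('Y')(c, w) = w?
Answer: Rational(174710, 3927) ≈ 44.489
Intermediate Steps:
Function('V')(P, f) = Add(-228, Mul(4, f)) (Function('V')(P, f) = Add(-32, Mul(4, Add(f, -49))) = Add(-32, Mul(4, Add(-49, f))) = Add(-32, Add(-196, Mul(4, f))) = Add(-228, Mul(4, f)))
r = -66 (r = Add(-7, -59) = -66)
K = -66 (K = Mul(1, -66) = -66)
Add(Mul(Mul(-1, Function('V')(22, -19)), Pow(238, -1)), Mul(-2852, Pow(K, -1))) = Add(Mul(Mul(-1, Add(-228, Mul(4, -19))), Pow(238, -1)), Mul(-2852, Pow(-66, -1))) = Add(Mul(Mul(-1, Add(-228, -76)), Rational(1, 238)), Mul(-2852, Rational(-1, 66))) = Add(Mul(Mul(-1, -304), Rational(1, 238)), Rational(1426, 33)) = Add(Mul(304, Rational(1, 238)), Rational(1426, 33)) = Add(Rational(152, 119), Rational(1426, 33)) = Rational(174710, 3927)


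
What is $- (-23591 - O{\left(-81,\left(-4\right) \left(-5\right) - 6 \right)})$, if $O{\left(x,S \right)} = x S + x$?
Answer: $22376$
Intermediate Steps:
$O{\left(x,S \right)} = x + S x$ ($O{\left(x,S \right)} = S x + x = x + S x$)
$- (-23591 - O{\left(-81,\left(-4\right) \left(-5\right) - 6 \right)}) = - (-23591 - - 81 \left(1 - -14\right)) = - (-23591 - - 81 \left(1 + \left(20 - 6\right)\right)) = - (-23591 - - 81 \left(1 + 14\right)) = - (-23591 - \left(-81\right) 15) = - (-23591 - -1215) = - (-23591 + 1215) = \left(-1\right) \left(-22376\right) = 22376$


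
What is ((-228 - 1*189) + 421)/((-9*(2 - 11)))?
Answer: 4/81 ≈ 0.049383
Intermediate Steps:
((-228 - 1*189) + 421)/((-9*(2 - 11))) = ((-228 - 189) + 421)/((-9*(-9))) = (-417 + 421)/81 = 4*(1/81) = 4/81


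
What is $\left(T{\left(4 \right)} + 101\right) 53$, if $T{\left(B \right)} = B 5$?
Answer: $6413$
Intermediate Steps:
$T{\left(B \right)} = 5 B$
$\left(T{\left(4 \right)} + 101\right) 53 = \left(5 \cdot 4 + 101\right) 53 = \left(20 + 101\right) 53 = 121 \cdot 53 = 6413$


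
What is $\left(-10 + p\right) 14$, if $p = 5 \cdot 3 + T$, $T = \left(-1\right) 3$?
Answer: $28$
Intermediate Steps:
$T = -3$
$p = 12$ ($p = 5 \cdot 3 - 3 = 15 - 3 = 12$)
$\left(-10 + p\right) 14 = \left(-10 + 12\right) 14 = 2 \cdot 14 = 28$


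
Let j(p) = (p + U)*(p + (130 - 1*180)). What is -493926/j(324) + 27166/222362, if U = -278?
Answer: -27371993237/700662662 ≈ -39.066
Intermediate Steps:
j(p) = (-278 + p)*(-50 + p) (j(p) = (p - 278)*(p + (130 - 1*180)) = (-278 + p)*(p + (130 - 180)) = (-278 + p)*(p - 50) = (-278 + p)*(-50 + p))
-493926/j(324) + 27166/222362 = -493926/(13900 + 324**2 - 328*324) + 27166/222362 = -493926/(13900 + 104976 - 106272) + 27166*(1/222362) = -493926/12604 + 13583/111181 = -493926*1/12604 + 13583/111181 = -246963/6302 + 13583/111181 = -27371993237/700662662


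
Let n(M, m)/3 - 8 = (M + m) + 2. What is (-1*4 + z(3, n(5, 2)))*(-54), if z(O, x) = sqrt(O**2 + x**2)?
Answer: 216 - 162*sqrt(290) ≈ -2542.8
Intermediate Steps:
n(M, m) = 30 + 3*M + 3*m (n(M, m) = 24 + 3*((M + m) + 2) = 24 + 3*(2 + M + m) = 24 + (6 + 3*M + 3*m) = 30 + 3*M + 3*m)
(-1*4 + z(3, n(5, 2)))*(-54) = (-1*4 + sqrt(3**2 + (30 + 3*5 + 3*2)**2))*(-54) = (-4 + sqrt(9 + (30 + 15 + 6)**2))*(-54) = (-4 + sqrt(9 + 51**2))*(-54) = (-4 + sqrt(9 + 2601))*(-54) = (-4 + sqrt(2610))*(-54) = (-4 + 3*sqrt(290))*(-54) = 216 - 162*sqrt(290)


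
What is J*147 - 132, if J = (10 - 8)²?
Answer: 456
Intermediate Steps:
J = 4 (J = 2² = 4)
J*147 - 132 = 4*147 - 132 = 588 - 132 = 456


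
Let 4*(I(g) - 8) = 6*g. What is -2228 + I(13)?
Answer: -4401/2 ≈ -2200.5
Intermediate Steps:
I(g) = 8 + 3*g/2 (I(g) = 8 + (6*g)/4 = 8 + 3*g/2)
-2228 + I(13) = -2228 + (8 + (3/2)*13) = -2228 + (8 + 39/2) = -2228 + 55/2 = -4401/2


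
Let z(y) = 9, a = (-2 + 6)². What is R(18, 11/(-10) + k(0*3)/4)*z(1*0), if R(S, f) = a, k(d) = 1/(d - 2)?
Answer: 144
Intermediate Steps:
k(d) = 1/(-2 + d)
a = 16 (a = 4² = 16)
R(S, f) = 16
R(18, 11/(-10) + k(0*3)/4)*z(1*0) = 16*9 = 144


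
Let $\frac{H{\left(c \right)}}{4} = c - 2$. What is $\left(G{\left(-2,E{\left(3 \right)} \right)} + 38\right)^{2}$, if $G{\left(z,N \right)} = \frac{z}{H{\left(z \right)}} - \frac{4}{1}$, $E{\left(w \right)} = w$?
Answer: $\frac{74529}{64} \approx 1164.5$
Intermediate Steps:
$H{\left(c \right)} = -8 + 4 c$ ($H{\left(c \right)} = 4 \left(c - 2\right) = 4 \left(-2 + c\right) = -8 + 4 c$)
$G{\left(z,N \right)} = -4 + \frac{z}{-8 + 4 z}$ ($G{\left(z,N \right)} = \frac{z}{-8 + 4 z} - \frac{4}{1} = \frac{z}{-8 + 4 z} - 4 = -4 + \frac{z}{-8 + 4 z}$)
$\left(G{\left(-2,E{\left(3 \right)} \right)} + 38\right)^{2} = \left(\frac{32 - -30}{4 \left(-2 - 2\right)} + 38\right)^{2} = \left(\frac{32 + 30}{4 \left(-4\right)} + 38\right)^{2} = \left(\frac{1}{4} \left(- \frac{1}{4}\right) 62 + 38\right)^{2} = \left(- \frac{31}{8} + 38\right)^{2} = \left(\frac{273}{8}\right)^{2} = \frac{74529}{64}$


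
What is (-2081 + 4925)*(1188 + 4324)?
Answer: 15676128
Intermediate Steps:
(-2081 + 4925)*(1188 + 4324) = 2844*5512 = 15676128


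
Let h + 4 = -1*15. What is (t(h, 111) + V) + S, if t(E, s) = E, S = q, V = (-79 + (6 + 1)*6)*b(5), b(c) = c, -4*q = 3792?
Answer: -1152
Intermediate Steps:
q = -948 (q = -¼*3792 = -948)
h = -19 (h = -4 - 1*15 = -4 - 15 = -19)
V = -185 (V = (-79 + (6 + 1)*6)*5 = (-79 + 7*6)*5 = (-79 + 42)*5 = -37*5 = -185)
S = -948
(t(h, 111) + V) + S = (-19 - 185) - 948 = -204 - 948 = -1152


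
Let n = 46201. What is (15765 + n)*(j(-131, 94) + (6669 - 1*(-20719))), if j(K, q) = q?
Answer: 1702949612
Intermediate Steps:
(15765 + n)*(j(-131, 94) + (6669 - 1*(-20719))) = (15765 + 46201)*(94 + (6669 - 1*(-20719))) = 61966*(94 + (6669 + 20719)) = 61966*(94 + 27388) = 61966*27482 = 1702949612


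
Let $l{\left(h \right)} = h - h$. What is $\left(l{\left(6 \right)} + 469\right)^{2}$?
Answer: $219961$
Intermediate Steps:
$l{\left(h \right)} = 0$
$\left(l{\left(6 \right)} + 469\right)^{2} = \left(0 + 469\right)^{2} = 469^{2} = 219961$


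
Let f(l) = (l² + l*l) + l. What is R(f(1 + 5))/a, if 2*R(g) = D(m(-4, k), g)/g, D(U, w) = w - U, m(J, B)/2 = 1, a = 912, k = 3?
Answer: 1/1872 ≈ 0.00053419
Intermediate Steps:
f(l) = l + 2*l² (f(l) = (l² + l²) + l = 2*l² + l = l + 2*l²)
m(J, B) = 2 (m(J, B) = 2*1 = 2)
R(g) = (-2 + g)/(2*g) (R(g) = ((g - 1*2)/g)/2 = ((g - 2)/g)/2 = ((-2 + g)/g)/2 = (-2 + g)/(2*g))
R(f(1 + 5))/a = ((-2 + (1 + 5)*(1 + 2*(1 + 5)))/(2*(((1 + 5)*(1 + 2*(1 + 5))))))/912 = ((-2 + 6*(1 + 2*6))/(2*((6*(1 + 2*6)))))*(1/912) = ((-2 + 6*(1 + 12))/(2*((6*(1 + 12)))))*(1/912) = ((-2 + 6*13)/(2*((6*13))))*(1/912) = ((½)*(-2 + 78)/78)*(1/912) = ((½)*(1/78)*76)*(1/912) = (19/39)*(1/912) = 1/1872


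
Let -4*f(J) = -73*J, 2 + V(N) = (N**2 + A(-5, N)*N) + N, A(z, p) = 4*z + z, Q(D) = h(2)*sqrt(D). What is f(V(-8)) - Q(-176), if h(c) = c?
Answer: 9271/2 - 8*I*sqrt(11) ≈ 4635.5 - 26.533*I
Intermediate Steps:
Q(D) = 2*sqrt(D)
A(z, p) = 5*z
V(N) = -2 + N**2 - 24*N (V(N) = -2 + ((N**2 + (5*(-5))*N) + N) = -2 + ((N**2 - 25*N) + N) = -2 + (N**2 - 24*N) = -2 + N**2 - 24*N)
f(J) = 73*J/4 (f(J) = -(-73)*J/4 = 73*J/4)
f(V(-8)) - Q(-176) = 73*(-2 + (-8)**2 - 24*(-8))/4 - 2*sqrt(-176) = 73*(-2 + 64 + 192)/4 - 2*4*I*sqrt(11) = (73/4)*254 - 8*I*sqrt(11) = 9271/2 - 8*I*sqrt(11)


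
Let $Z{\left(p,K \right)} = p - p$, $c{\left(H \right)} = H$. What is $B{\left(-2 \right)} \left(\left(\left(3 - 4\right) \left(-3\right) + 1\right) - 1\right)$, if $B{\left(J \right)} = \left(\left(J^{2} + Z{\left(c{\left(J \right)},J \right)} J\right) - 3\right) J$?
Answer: $-6$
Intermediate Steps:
$Z{\left(p,K \right)} = 0$
$B{\left(J \right)} = J \left(-3 + J^{2}\right)$ ($B{\left(J \right)} = \left(\left(J^{2} + 0 J\right) - 3\right) J = \left(\left(J^{2} + 0\right) - 3\right) J = \left(J^{2} - 3\right) J = \left(-3 + J^{2}\right) J = J \left(-3 + J^{2}\right)$)
$B{\left(-2 \right)} \left(\left(\left(3 - 4\right) \left(-3\right) + 1\right) - 1\right) = - 2 \left(-3 + \left(-2\right)^{2}\right) \left(\left(\left(3 - 4\right) \left(-3\right) + 1\right) - 1\right) = - 2 \left(-3 + 4\right) \left(\left(\left(3 - 4\right) \left(-3\right) + 1\right) - 1\right) = \left(-2\right) 1 \left(\left(\left(-1\right) \left(-3\right) + 1\right) - 1\right) = - 2 \left(\left(3 + 1\right) - 1\right) = - 2 \left(4 - 1\right) = \left(-2\right) 3 = -6$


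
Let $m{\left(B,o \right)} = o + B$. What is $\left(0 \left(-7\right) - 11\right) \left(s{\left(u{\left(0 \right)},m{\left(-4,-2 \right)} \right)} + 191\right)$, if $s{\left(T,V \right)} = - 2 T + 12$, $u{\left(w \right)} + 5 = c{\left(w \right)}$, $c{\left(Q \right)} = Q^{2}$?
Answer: $-2343$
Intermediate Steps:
$u{\left(w \right)} = -5 + w^{2}$
$m{\left(B,o \right)} = B + o$
$s{\left(T,V \right)} = 12 - 2 T$
$\left(0 \left(-7\right) - 11\right) \left(s{\left(u{\left(0 \right)},m{\left(-4,-2 \right)} \right)} + 191\right) = \left(0 \left(-7\right) - 11\right) \left(\left(12 - 2 \left(-5 + 0^{2}\right)\right) + 191\right) = \left(0 - 11\right) \left(\left(12 - 2 \left(-5 + 0\right)\right) + 191\right) = - 11 \left(\left(12 - -10\right) + 191\right) = - 11 \left(\left(12 + 10\right) + 191\right) = - 11 \left(22 + 191\right) = \left(-11\right) 213 = -2343$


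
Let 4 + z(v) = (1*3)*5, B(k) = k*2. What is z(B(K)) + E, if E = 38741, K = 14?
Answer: 38752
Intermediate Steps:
B(k) = 2*k
z(v) = 11 (z(v) = -4 + (1*3)*5 = -4 + 3*5 = -4 + 15 = 11)
z(B(K)) + E = 11 + 38741 = 38752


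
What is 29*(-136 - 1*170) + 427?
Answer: -8447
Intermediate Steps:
29*(-136 - 1*170) + 427 = 29*(-136 - 170) + 427 = 29*(-306) + 427 = -8874 + 427 = -8447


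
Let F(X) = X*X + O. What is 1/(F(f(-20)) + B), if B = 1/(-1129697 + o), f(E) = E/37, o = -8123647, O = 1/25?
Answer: 316695698400/105201233711 ≈ 3.0104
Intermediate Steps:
O = 1/25 ≈ 0.040000
f(E) = E/37 (f(E) = E*(1/37) = E/37)
F(X) = 1/25 + X² (F(X) = X*X + 1/25 = X² + 1/25 = 1/25 + X²)
B = -1/9253344 (B = 1/(-1129697 - 8123647) = 1/(-9253344) = -1/9253344 ≈ -1.0807e-7)
1/(F(f(-20)) + B) = 1/((1/25 + ((1/37)*(-20))²) - 1/9253344) = 1/((1/25 + (-20/37)²) - 1/9253344) = 1/((1/25 + 400/1369) - 1/9253344) = 1/(11369/34225 - 1/9253344) = 1/(105201233711/316695698400) = 316695698400/105201233711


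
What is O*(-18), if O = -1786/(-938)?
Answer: -16074/469 ≈ -34.273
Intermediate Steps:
O = 893/469 (O = -1786*(-1/938) = 893/469 ≈ 1.9041)
O*(-18) = (893/469)*(-18) = -16074/469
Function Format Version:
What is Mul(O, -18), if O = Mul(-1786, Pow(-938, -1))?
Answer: Rational(-16074, 469) ≈ -34.273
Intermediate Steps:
O = Rational(893, 469) (O = Mul(-1786, Rational(-1, 938)) = Rational(893, 469) ≈ 1.9041)
Mul(O, -18) = Mul(Rational(893, 469), -18) = Rational(-16074, 469)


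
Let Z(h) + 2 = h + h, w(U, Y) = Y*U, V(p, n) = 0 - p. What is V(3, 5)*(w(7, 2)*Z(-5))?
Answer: 504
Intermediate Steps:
V(p, n) = -p
w(U, Y) = U*Y
Z(h) = -2 + 2*h (Z(h) = -2 + (h + h) = -2 + 2*h)
V(3, 5)*(w(7, 2)*Z(-5)) = (-1*3)*((7*2)*(-2 + 2*(-5))) = -42*(-2 - 10) = -42*(-12) = -3*(-168) = 504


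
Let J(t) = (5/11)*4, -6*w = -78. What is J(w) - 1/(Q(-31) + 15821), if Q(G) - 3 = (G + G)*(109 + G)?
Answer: 219749/120868 ≈ 1.8181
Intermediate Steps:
w = 13 (w = -⅙*(-78) = 13)
Q(G) = 3 + 2*G*(109 + G) (Q(G) = 3 + (G + G)*(109 + G) = 3 + (2*G)*(109 + G) = 3 + 2*G*(109 + G))
J(t) = 20/11 (J(t) = (5*(1/11))*4 = (5/11)*4 = 20/11)
J(w) - 1/(Q(-31) + 15821) = 20/11 - 1/((3 + 2*(-31)² + 218*(-31)) + 15821) = 20/11 - 1/((3 + 2*961 - 6758) + 15821) = 20/11 - 1/((3 + 1922 - 6758) + 15821) = 20/11 - 1/(-4833 + 15821) = 20/11 - 1/10988 = 219749/120868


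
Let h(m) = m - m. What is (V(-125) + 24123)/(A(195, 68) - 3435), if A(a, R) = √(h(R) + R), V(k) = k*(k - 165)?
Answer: -207381255/11799157 - 120746*√17/11799157 ≈ -17.618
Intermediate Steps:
h(m) = 0
V(k) = k*(-165 + k)
A(a, R) = √R (A(a, R) = √(0 + R) = √R)
(V(-125) + 24123)/(A(195, 68) - 3435) = (-125*(-165 - 125) + 24123)/(√68 - 3435) = (-125*(-290) + 24123)/(2*√17 - 3435) = (36250 + 24123)/(-3435 + 2*√17) = 60373/(-3435 + 2*√17)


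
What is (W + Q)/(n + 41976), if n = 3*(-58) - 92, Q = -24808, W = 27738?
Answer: 293/4171 ≈ 0.070247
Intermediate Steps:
n = -266 (n = -174 - 92 = -266)
(W + Q)/(n + 41976) = (27738 - 24808)/(-266 + 41976) = 2930/41710 = 2930*(1/41710) = 293/4171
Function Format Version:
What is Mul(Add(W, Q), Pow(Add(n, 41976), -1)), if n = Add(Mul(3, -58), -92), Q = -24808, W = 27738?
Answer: Rational(293, 4171) ≈ 0.070247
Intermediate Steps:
n = -266 (n = Add(-174, -92) = -266)
Mul(Add(W, Q), Pow(Add(n, 41976), -1)) = Mul(Add(27738, -24808), Pow(Add(-266, 41976), -1)) = Mul(2930, Pow(41710, -1)) = Mul(2930, Rational(1, 41710)) = Rational(293, 4171)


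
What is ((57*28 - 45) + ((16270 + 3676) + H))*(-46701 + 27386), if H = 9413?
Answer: -597026650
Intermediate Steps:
((57*28 - 45) + ((16270 + 3676) + H))*(-46701 + 27386) = ((57*28 - 45) + ((16270 + 3676) + 9413))*(-46701 + 27386) = ((1596 - 45) + (19946 + 9413))*(-19315) = (1551 + 29359)*(-19315) = 30910*(-19315) = -597026650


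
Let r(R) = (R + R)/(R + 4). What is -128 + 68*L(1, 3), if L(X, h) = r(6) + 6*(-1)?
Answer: -2272/5 ≈ -454.40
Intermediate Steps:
r(R) = 2*R/(4 + R) (r(R) = (2*R)/(4 + R) = 2*R/(4 + R))
L(X, h) = -24/5 (L(X, h) = 2*6/(4 + 6) + 6*(-1) = 2*6/10 - 6 = 2*6*(⅒) - 6 = 6/5 - 6 = -24/5)
-128 + 68*L(1, 3) = -128 + 68*(-24/5) = -128 - 1632/5 = -2272/5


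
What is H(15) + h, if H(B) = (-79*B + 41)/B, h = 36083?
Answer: 540101/15 ≈ 36007.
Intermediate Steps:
H(B) = (41 - 79*B)/B
H(15) + h = (-79 + 41/15) + 36083 = -1144/15 + 36083 = 540101/15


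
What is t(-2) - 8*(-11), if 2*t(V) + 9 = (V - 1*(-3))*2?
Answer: 169/2 ≈ 84.500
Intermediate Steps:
t(V) = -3/2 + V (t(V) = -9/2 + ((V - 1*(-3))*2)/2 = -9/2 + ((V + 3)*2)/2 = -9/2 + ((3 + V)*2)/2 = -9/2 + (6 + 2*V)/2 = -9/2 + (3 + V) = -3/2 + V)
t(-2) - 8*(-11) = (-3/2 - 2) - 8*(-11) = -7/2 + 88 = 169/2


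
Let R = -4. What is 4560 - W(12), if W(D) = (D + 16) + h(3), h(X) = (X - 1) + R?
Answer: 4534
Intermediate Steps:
h(X) = -5 + X (h(X) = (X - 1) - 4 = (-1 + X) - 4 = -5 + X)
W(D) = 14 + D (W(D) = (D + 16) + (-5 + 3) = (16 + D) - 2 = 14 + D)
4560 - W(12) = 4560 - (14 + 12) = 4560 - 1*26 = 4560 - 26 = 4534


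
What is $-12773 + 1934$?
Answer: $-10839$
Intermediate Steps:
$-12773 + 1934 = -10839$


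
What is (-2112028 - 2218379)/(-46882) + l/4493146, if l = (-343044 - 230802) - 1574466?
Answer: 9678216863619/105323835386 ≈ 91.890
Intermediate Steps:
l = -2148312 (l = -573846 - 1574466 = -2148312)
(-2112028 - 2218379)/(-46882) + l/4493146 = (-2112028 - 2218379)/(-46882) - 2148312/4493146 = -4330407*(-1/46882) - 2148312*1/4493146 = 4330407/46882 - 1074156/2246573 = 9678216863619/105323835386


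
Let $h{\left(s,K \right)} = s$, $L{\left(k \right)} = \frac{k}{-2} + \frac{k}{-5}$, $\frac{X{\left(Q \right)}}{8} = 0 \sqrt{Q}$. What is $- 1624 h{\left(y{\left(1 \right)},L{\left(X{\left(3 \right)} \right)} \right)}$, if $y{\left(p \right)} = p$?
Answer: $-1624$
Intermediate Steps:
$X{\left(Q \right)} = 0$ ($X{\left(Q \right)} = 8 \cdot 0 \sqrt{Q} = 8 \cdot 0 = 0$)
$L{\left(k \right)} = - \frac{7 k}{10}$ ($L{\left(k \right)} = k \left(- \frac{1}{2}\right) + k \left(- \frac{1}{5}\right) = - \frac{k}{2} - \frac{k}{5} = - \frac{7 k}{10}$)
$- 1624 h{\left(y{\left(1 \right)},L{\left(X{\left(3 \right)} \right)} \right)} = \left(-1624\right) 1 = -1624$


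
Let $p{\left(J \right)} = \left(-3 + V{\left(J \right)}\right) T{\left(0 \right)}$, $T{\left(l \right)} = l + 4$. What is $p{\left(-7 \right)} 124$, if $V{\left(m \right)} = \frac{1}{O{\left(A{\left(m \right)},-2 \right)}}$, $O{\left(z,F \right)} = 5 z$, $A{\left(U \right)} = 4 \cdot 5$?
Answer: $- \frac{37076}{25} \approx -1483.0$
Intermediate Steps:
$A{\left(U \right)} = 20$
$T{\left(l \right)} = 4 + l$
$V{\left(m \right)} = \frac{1}{100}$ ($V{\left(m \right)} = \frac{1}{5 \cdot 20} = \frac{1}{100}$)
$p{\left(J \right)} = - \frac{299}{25}$ ($p{\left(J \right)} = \left(-3 + \frac{1}{100}\right) \left(4 + 0\right) = \left(- \frac{299}{100}\right) 4 = - \frac{299}{25}$)
$p{\left(-7 \right)} 124 = \left(- \frac{299}{25}\right) 124 = - \frac{37076}{25}$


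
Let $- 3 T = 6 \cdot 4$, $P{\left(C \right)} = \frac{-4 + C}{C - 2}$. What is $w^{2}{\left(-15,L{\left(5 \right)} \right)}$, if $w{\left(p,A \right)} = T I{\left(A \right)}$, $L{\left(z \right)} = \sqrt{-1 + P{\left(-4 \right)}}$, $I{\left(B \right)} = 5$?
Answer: $1600$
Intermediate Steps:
$P{\left(C \right)} = \frac{-4 + C}{-2 + C}$
$T = -8$ ($T = - \frac{6 \cdot 4}{3} = \left(- \frac{1}{3}\right) 24 = -8$)
$L{\left(z \right)} = \frac{\sqrt{3}}{3}$ ($L{\left(z \right)} = \sqrt{-1 + \frac{-4 - 4}{-2 - 4}} = \sqrt{-1 + \frac{1}{-6} \left(-8\right)} = \sqrt{-1 - - \frac{4}{3}} = \sqrt{-1 + \frac{4}{3}} = \sqrt{\frac{1}{3}} = \frac{\sqrt{3}}{3}$)
$w{\left(p,A \right)} = -40$ ($w{\left(p,A \right)} = \left(-8\right) 5 = -40$)
$w^{2}{\left(-15,L{\left(5 \right)} \right)} = \left(-40\right)^{2} = 1600$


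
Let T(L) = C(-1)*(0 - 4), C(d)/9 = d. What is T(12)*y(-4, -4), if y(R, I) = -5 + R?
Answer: -324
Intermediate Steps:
C(d) = 9*d
T(L) = 36 (T(L) = (9*(-1))*(0 - 4) = -9*(-4) = 36)
T(12)*y(-4, -4) = 36*(-5 - 4) = 36*(-9) = -324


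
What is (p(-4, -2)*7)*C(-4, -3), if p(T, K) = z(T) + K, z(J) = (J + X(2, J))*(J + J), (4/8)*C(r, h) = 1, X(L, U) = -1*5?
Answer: 980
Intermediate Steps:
X(L, U) = -5
C(r, h) = 2 (C(r, h) = 2*1 = 2)
z(J) = 2*J*(-5 + J) (z(J) = (J - 5)*(J + J) = (-5 + J)*(2*J) = 2*J*(-5 + J))
p(T, K) = K + 2*T*(-5 + T) (p(T, K) = 2*T*(-5 + T) + K = K + 2*T*(-5 + T))
(p(-4, -2)*7)*C(-4, -3) = ((-2 + 2*(-4)*(-5 - 4))*7)*2 = ((-2 + 2*(-4)*(-9))*7)*2 = ((-2 + 72)*7)*2 = (70*7)*2 = 490*2 = 980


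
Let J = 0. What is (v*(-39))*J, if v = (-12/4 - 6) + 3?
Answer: 0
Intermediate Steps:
v = -6 (v = (-12*¼ - 6) + 3 = (-3 - 6) + 3 = -9 + 3 = -6)
(v*(-39))*J = -6*(-39)*0 = 234*0 = 0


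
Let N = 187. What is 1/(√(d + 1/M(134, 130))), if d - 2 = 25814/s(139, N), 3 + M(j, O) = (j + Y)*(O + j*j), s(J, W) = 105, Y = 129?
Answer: √2472972820430666295/24757229773 ≈ 0.063520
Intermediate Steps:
M(j, O) = -3 + (129 + j)*(O + j²) (M(j, O) = -3 + (j + 129)*(O + j*j) = -3 + (129 + j)*(O + j²))
d = 26024/105 (d = 2 + 25814/105 = 26024/105 ≈ 247.85)
1/(√(d + 1/M(134, 130))) = 1/(√(26024/105 + 1/(-3 + 134³ + 129*130 + 129*134² + 130*134))) = 1/(√(26024/105 + 1/(-3 + 2406104 + 16770 + 129*17956 + 17420))) = 1/(√(26024/105 + 1/(-3 + 2406104 + 16770 + 2316324 + 17420))) = 1/(√(26024/105 + 1/4756615)) = 1/(√(24757229773/99888915)) = 1/(√2472972820430666295/99888915) = √2472972820430666295/24757229773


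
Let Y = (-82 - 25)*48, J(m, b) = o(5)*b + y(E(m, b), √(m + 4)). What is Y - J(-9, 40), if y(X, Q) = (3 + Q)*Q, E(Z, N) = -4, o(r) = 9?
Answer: -5491 - 3*I*√5 ≈ -5491.0 - 6.7082*I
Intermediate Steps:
y(X, Q) = Q*(3 + Q)
J(m, b) = 9*b + √(4 + m)*(3 + √(4 + m)) (J(m, b) = 9*b + √(m + 4)*(3 + √(m + 4)) = 9*b + √(4 + m)*(3 + √(4 + m)))
Y = -5136 (Y = -107*48 = -5136)
Y - J(-9, 40) = -5136 - (4 - 9 + 3*√(4 - 9) + 9*40) = -5136 - (4 - 9 + 3*√(-5) + 360) = -5136 - (4 - 9 + 3*(I*√5) + 360) = -5136 - (4 - 9 + 3*I*√5 + 360) = -5136 - (355 + 3*I*√5) = -5136 + (-355 - 3*I*√5) = -5491 - 3*I*√5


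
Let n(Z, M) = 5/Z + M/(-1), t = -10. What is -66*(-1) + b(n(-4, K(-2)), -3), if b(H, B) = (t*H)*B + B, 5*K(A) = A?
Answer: 75/2 ≈ 37.500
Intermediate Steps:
K(A) = A/5
n(Z, M) = -M + 5/Z (n(Z, M) = 5/Z + M*(-1) = 5/Z - M = -M + 5/Z)
b(H, B) = B - 10*B*H (b(H, B) = (-10*H)*B + B = -10*B*H + B = B - 10*B*H)
-66*(-1) + b(n(-4, K(-2)), -3) = -66*(-1) - 3*(1 - 10*(-(-2)/5 + 5/(-4))) = 66 - 3*(1 - 10*(-1*(-⅖) + 5*(-¼))) = 66 - 3*(1 - 10*(⅖ - 5/4)) = 66 - 3*(1 - 10*(-17/20)) = 66 - 3*(1 + 17/2) = 66 - 3*19/2 = 66 - 57/2 = 75/2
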